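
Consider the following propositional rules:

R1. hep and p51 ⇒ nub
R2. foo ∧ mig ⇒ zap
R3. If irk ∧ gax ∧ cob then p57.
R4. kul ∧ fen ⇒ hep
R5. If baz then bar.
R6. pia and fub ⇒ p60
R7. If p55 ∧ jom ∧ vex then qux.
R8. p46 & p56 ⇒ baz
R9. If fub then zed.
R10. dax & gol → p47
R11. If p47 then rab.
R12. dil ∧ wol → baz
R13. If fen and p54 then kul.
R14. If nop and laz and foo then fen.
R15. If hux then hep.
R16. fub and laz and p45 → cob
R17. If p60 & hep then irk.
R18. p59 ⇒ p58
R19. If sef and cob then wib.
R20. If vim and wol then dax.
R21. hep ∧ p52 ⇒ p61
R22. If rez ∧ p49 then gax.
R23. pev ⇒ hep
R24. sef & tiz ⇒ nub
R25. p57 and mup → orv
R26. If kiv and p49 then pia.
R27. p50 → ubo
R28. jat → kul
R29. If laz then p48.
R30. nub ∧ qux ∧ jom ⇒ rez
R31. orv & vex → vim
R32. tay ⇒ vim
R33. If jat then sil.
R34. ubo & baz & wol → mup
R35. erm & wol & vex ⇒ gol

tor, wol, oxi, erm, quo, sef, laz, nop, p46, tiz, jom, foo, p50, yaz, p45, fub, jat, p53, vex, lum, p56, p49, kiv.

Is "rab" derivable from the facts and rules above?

No

Forward chaining from the given facts derives: baz, zed, fen, cob, wib, nub, pia, ubo, kul, p48, sil, mup, gol, hep, bar, p60, irk.
The only rule concluding rab is R11, which needs p47; that is never established.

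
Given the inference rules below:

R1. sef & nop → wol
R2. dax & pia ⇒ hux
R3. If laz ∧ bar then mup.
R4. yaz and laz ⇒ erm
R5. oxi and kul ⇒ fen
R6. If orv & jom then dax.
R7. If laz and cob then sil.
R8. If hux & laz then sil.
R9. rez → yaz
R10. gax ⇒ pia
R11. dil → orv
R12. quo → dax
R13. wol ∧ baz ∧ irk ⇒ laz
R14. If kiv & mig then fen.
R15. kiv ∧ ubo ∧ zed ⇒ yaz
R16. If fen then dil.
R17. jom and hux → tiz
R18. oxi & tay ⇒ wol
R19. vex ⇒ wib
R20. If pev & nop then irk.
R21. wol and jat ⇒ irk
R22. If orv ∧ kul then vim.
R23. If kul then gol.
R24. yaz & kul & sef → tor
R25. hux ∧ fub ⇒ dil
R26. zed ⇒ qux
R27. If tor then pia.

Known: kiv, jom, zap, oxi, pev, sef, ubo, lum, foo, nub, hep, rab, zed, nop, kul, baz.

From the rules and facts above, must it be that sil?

wol  (by R1: sef, nop)
fen  (by R5: oxi, kul)
yaz  (by R15: kiv, ubo, zed)
dil  (by R16: fen)
irk  (by R20: pev, nop)
tor  (by R24: yaz, kul, sef)
pia  (by R27: tor)
orv  (by R11: dil)
laz  (by R13: wol, baz, irk)
dax  (by R6: orv, jom)
hux  (by R2: dax, pia)
sil  (by R8: hux, laz)

Yes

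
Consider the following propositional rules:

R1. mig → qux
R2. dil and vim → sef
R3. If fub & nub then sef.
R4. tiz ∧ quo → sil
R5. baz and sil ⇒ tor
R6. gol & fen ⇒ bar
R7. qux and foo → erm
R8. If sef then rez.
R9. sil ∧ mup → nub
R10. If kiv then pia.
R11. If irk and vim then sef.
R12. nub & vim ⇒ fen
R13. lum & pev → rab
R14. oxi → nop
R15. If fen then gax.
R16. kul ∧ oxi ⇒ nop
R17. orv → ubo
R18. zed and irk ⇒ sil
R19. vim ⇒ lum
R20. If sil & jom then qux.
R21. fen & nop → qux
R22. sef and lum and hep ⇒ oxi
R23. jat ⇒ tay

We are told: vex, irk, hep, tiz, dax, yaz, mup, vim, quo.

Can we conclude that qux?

sil  (by R4: tiz, quo)
nub  (by R9: sil, mup)
sef  (by R11: irk, vim)
fen  (by R12: nub, vim)
lum  (by R19: vim)
oxi  (by R22: sef, lum, hep)
nop  (by R14: oxi)
qux  (by R21: fen, nop)

Yes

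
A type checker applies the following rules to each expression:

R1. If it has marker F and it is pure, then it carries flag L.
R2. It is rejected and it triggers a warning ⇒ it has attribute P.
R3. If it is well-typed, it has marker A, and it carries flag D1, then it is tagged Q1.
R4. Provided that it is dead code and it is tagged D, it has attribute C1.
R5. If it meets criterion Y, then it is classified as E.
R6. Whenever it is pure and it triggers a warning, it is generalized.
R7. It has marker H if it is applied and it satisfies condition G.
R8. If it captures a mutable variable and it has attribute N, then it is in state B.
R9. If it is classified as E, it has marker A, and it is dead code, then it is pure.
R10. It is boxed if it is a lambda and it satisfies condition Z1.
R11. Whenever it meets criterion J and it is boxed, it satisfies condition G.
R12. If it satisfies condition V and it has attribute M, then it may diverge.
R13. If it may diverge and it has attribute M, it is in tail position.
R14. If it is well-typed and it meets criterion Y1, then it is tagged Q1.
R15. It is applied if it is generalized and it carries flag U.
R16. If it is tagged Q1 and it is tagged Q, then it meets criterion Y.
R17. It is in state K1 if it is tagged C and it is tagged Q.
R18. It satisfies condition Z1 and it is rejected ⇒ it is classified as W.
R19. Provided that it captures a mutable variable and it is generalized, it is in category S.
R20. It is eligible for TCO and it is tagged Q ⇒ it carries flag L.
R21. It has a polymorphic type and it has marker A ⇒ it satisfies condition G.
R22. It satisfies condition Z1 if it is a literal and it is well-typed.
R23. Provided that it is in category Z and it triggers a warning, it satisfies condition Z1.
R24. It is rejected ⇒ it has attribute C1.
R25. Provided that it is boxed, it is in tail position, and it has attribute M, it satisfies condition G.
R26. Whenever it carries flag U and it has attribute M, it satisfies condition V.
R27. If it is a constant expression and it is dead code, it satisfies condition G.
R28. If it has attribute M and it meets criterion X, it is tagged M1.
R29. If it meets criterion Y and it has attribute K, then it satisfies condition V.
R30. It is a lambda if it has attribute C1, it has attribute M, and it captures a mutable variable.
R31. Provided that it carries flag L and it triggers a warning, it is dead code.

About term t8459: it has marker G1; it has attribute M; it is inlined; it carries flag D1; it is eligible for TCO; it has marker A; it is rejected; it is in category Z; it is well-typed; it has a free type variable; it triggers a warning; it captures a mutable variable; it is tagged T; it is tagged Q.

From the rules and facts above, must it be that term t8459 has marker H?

Forward chaining from the given facts derives: has attribute P, is tagged Q1, meets criterion Y, carries flag L, satisfies condition Z1, has attribute C1, is a lambda, is dead code, is classified as E, is pure, is boxed, is classified as W, is generalized, is in category S.
The only rule concluding "it has marker H" is R7, which needs "it is applied"; that is never established.

No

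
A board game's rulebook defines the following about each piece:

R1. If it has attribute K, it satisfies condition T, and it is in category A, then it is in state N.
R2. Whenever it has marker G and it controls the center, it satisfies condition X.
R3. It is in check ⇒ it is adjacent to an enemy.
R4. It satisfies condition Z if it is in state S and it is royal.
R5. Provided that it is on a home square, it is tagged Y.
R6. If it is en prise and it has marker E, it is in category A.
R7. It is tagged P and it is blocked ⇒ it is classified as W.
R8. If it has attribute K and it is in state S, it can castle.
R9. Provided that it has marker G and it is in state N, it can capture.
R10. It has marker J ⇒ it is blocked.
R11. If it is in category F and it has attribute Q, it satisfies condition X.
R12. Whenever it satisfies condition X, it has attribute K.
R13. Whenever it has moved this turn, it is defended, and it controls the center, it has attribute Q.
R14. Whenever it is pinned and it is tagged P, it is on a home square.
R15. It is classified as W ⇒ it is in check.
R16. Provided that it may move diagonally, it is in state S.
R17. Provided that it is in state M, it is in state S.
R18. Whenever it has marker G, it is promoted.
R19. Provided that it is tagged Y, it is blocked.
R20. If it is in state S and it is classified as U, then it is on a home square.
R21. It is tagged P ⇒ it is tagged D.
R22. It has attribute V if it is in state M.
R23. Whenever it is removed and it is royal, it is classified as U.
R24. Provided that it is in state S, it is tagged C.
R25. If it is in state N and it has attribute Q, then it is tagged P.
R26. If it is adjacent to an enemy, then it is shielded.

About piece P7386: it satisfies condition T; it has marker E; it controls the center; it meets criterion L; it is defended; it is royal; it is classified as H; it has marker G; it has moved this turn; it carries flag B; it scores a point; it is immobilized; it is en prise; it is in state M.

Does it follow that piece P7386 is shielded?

No

Forward chaining from the given facts derives: satisfies condition X, is in category A, has attribute K, has attribute Q, is in state S, is promoted, has attribute V, is tagged C, is in state N, satisfies condition Z, can castle, can capture, is tagged P, is tagged D.
The only rule concluding "it is shielded" is R26, which needs "it is adjacent to an enemy"; that is never established.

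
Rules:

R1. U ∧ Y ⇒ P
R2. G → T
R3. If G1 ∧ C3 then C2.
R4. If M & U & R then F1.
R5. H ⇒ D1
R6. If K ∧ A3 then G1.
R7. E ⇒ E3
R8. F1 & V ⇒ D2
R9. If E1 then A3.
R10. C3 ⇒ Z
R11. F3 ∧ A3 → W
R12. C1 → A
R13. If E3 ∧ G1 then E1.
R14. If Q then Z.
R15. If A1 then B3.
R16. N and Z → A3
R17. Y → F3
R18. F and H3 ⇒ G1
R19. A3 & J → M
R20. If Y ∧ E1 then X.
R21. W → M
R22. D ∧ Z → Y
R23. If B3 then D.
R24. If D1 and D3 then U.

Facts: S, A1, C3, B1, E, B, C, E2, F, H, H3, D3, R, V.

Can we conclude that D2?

D1  (by R5: H)
E3  (by R7: E)
Z  (by R10: C3)
B3  (by R15: A1)
G1  (by R18: F, H3)
D  (by R23: B3)
U  (by R24: D1, D3)
E1  (by R13: E3, G1)
Y  (by R22: D, Z)
A3  (by R9: E1)
F3  (by R17: Y)
W  (by R11: F3, A3)
M  (by R21: W)
F1  (by R4: M, U, R)
D2  (by R8: F1, V)

Yes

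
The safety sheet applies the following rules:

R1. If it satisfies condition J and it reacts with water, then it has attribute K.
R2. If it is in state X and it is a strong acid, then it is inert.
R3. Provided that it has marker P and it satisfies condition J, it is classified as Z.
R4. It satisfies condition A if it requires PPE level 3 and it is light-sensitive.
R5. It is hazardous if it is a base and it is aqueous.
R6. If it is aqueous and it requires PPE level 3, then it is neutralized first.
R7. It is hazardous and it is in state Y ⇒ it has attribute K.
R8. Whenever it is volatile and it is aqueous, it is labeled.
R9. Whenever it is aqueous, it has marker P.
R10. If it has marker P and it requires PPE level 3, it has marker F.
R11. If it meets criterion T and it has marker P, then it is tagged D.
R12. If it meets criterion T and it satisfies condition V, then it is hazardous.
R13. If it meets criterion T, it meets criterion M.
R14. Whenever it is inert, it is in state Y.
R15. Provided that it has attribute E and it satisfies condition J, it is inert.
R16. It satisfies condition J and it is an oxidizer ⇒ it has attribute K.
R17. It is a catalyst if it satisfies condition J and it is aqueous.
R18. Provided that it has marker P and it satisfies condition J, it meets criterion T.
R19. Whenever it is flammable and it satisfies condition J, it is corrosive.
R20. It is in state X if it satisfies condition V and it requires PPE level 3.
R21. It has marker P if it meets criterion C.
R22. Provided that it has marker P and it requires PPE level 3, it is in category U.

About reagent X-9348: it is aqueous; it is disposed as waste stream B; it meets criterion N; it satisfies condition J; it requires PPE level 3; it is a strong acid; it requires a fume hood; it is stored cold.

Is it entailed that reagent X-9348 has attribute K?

Forward chaining from the given facts derives: is neutralized first, has marker P, has marker F, is a catalyst, meets criterion T, is in category U, is classified as Z, is tagged D, meets criterion M.
Rules concluding "it has attribute K": R1 needs "it reacts with water"; R7 needs "it is hazardous"; R16 needs "it is an oxidizer" — none of these are established.

No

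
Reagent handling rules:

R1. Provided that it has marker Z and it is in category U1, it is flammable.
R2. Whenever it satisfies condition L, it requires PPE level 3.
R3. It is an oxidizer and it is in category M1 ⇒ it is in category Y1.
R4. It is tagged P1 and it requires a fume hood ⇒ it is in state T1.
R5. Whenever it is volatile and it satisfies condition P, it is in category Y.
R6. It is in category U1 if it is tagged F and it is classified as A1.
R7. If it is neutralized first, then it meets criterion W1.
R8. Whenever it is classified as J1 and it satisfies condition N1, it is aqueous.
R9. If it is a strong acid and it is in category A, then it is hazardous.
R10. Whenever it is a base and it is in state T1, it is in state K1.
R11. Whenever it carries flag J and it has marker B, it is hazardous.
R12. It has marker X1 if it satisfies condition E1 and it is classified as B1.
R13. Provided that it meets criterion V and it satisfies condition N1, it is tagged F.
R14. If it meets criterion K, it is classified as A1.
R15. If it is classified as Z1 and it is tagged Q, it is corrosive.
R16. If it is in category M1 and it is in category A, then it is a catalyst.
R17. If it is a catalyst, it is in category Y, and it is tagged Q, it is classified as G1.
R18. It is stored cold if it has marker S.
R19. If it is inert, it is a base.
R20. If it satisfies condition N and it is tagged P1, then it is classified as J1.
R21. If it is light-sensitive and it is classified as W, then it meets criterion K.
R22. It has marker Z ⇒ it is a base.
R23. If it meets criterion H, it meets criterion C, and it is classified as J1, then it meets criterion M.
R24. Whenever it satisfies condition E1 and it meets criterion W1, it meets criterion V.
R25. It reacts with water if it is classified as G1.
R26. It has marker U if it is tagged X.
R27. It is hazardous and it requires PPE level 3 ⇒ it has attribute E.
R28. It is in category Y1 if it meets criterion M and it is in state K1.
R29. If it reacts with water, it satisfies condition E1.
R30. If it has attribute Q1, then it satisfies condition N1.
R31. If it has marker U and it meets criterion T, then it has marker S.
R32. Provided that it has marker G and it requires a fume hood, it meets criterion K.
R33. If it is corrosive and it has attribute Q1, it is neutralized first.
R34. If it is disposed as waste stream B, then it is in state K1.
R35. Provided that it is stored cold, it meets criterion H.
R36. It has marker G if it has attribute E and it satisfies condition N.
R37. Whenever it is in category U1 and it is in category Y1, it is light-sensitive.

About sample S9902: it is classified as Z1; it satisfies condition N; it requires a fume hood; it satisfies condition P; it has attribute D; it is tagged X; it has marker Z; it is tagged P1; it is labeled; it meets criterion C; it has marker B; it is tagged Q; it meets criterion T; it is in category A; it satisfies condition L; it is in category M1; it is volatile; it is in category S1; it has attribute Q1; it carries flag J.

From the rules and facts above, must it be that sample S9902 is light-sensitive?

By R2 (it satisfies condition L): it requires PPE level 3.
By R4 (it is tagged P1, it requires a fume hood): it is in state T1.
By R5 (it is volatile, it satisfies condition P): it is in category Y.
By R11 (it carries flag J, it has marker B): it is hazardous.
By R15 (it is classified as Z1, it is tagged Q): it is corrosive.
By R16 (it is in category M1, it is in category A): it is a catalyst.
By R17 (it is a catalyst, it is in category Y, it is tagged Q): it is classified as G1.
By R20 (it satisfies condition N, it is tagged P1): it is classified as J1.
By R22 (it has marker Z): it is a base.
By R25 (it is classified as G1): it reacts with water.
By R26 (it is tagged X): it has marker U.
By R27 (it is hazardous, it requires PPE level 3): it has attribute E.
By R29 (it reacts with water): it satisfies condition E1.
By R30 (it has attribute Q1): it satisfies condition N1.
By R31 (it has marker U, it meets criterion T): it has marker S.
By R33 (it is corrosive, it has attribute Q1): it is neutralized first.
By R36 (it has attribute E, it satisfies condition N): it has marker G.
By R7 (it is neutralized first): it meets criterion W1.
By R10 (it is a base, it is in state T1): it is in state K1.
By R18 (it has marker S): it is stored cold.
By R24 (it satisfies condition E1, it meets criterion W1): it meets criterion V.
By R32 (it has marker G, it requires a fume hood): it meets criterion K.
By R35 (it is stored cold): it meets criterion H.
By R13 (it meets criterion V, it satisfies condition N1): it is tagged F.
By R14 (it meets criterion K): it is classified as A1.
By R23 (it meets criterion H, it meets criterion C, it is classified as J1): it meets criterion M.
By R28 (it meets criterion M, it is in state K1): it is in category Y1.
By R6 (it is tagged F, it is classified as A1): it is in category U1.
By R37 (it is in category U1, it is in category Y1): it is light-sensitive.

Yes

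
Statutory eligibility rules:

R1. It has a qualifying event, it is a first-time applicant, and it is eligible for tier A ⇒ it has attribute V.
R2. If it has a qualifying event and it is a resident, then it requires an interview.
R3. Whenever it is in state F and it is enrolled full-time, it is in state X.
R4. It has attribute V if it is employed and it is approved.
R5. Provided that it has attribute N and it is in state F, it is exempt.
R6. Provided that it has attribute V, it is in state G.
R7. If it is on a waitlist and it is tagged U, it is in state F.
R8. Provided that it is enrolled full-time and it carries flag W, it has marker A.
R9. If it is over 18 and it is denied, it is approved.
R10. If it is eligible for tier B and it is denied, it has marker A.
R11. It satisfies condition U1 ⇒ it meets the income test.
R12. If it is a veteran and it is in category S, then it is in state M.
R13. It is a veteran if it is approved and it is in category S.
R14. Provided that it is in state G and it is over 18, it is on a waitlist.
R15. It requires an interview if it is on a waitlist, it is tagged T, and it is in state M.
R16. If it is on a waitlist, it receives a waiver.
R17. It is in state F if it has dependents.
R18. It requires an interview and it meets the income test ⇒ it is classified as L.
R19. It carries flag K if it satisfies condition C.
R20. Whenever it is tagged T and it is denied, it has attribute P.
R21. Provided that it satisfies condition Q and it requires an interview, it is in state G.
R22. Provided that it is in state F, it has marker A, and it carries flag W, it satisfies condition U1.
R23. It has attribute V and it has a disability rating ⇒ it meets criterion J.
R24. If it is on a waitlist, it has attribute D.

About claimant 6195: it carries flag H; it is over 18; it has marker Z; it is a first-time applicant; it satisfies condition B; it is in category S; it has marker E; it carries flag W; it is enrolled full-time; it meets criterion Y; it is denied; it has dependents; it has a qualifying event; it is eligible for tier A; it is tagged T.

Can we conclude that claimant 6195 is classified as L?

Yes

By R1 (it has a qualifying event, it is a first-time applicant, it is eligible for tier A): it has attribute V.
By R6 (it has attribute V): it is in state G.
By R8 (it is enrolled full-time, it carries flag W): it has marker A.
By R9 (it is over 18, it is denied): it is approved.
By R13 (it is approved, it is in category S): it is a veteran.
By R14 (it is in state G, it is over 18): it is on a waitlist.
By R17 (it has dependents): it is in state F.
By R22 (it is in state F, it has marker A, it carries flag W): it satisfies condition U1.
By R11 (it satisfies condition U1): it meets the income test.
By R12 (it is a veteran, it is in category S): it is in state M.
By R15 (it is on a waitlist, it is tagged T, it is in state M): it requires an interview.
By R18 (it requires an interview, it meets the income test): it is classified as L.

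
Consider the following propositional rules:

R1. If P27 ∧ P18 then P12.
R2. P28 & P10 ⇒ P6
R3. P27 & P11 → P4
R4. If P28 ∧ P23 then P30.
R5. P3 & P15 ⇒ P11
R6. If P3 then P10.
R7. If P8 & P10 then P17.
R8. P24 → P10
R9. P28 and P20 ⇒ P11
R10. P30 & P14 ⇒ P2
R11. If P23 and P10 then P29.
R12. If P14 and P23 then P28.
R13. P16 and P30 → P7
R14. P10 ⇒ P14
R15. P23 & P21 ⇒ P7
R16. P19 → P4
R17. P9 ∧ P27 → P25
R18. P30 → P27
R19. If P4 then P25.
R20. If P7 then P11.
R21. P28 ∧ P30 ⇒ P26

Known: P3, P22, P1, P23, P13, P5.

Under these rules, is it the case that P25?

No

Forward chaining from the given facts derives: P10, P29, P14, P28, P6, P30, P2, P27, P26.
Rules concluding P25: R17 needs P9; R19 needs P4 — none of these are established.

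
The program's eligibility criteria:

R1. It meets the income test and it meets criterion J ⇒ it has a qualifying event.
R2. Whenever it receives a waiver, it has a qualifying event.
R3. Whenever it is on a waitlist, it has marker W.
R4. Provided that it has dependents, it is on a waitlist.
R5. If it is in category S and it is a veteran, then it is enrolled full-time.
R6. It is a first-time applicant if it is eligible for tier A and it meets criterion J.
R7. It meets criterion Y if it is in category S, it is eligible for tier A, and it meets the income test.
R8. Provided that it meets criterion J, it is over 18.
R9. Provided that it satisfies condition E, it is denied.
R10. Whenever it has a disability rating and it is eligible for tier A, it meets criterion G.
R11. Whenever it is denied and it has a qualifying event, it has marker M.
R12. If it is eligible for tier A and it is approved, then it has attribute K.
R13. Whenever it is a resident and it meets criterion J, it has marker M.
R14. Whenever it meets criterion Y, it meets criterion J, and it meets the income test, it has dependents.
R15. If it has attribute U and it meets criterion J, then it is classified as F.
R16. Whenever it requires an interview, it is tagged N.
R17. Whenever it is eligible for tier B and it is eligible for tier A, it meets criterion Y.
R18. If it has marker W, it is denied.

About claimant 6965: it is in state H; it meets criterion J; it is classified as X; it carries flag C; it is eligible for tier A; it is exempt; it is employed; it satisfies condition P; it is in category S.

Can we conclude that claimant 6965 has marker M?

Forward chaining from the given facts derives: is a first-time applicant, is over 18.
Rules concluding "it has marker M": R11 needs "it is denied"; R13 needs "it is a resident" — none of these are established.

No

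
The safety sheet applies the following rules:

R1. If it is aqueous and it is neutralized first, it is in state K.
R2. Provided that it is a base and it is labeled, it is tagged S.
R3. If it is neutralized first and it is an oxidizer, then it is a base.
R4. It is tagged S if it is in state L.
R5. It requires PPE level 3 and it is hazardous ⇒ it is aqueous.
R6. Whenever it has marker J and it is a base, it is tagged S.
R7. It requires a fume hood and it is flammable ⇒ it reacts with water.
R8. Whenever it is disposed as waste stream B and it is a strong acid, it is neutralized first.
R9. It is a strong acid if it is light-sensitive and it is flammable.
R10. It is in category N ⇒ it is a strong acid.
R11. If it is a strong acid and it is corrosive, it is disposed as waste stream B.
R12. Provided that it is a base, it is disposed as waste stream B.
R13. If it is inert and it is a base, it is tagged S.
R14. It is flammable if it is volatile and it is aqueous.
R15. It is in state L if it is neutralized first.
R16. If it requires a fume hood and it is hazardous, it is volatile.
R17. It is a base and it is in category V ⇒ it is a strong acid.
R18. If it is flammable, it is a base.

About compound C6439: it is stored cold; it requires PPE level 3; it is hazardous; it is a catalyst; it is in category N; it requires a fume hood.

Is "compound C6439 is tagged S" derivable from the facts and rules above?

Yes

By R5 (it requires PPE level 3, it is hazardous): it is aqueous.
By R10 (it is in category N): it is a strong acid.
By R16 (it requires a fume hood, it is hazardous): it is volatile.
By R14 (it is volatile, it is aqueous): it is flammable.
By R18 (it is flammable): it is a base.
By R12 (it is a base): it is disposed as waste stream B.
By R8 (it is disposed as waste stream B, it is a strong acid): it is neutralized first.
By R15 (it is neutralized first): it is in state L.
By R4 (it is in state L): it is tagged S.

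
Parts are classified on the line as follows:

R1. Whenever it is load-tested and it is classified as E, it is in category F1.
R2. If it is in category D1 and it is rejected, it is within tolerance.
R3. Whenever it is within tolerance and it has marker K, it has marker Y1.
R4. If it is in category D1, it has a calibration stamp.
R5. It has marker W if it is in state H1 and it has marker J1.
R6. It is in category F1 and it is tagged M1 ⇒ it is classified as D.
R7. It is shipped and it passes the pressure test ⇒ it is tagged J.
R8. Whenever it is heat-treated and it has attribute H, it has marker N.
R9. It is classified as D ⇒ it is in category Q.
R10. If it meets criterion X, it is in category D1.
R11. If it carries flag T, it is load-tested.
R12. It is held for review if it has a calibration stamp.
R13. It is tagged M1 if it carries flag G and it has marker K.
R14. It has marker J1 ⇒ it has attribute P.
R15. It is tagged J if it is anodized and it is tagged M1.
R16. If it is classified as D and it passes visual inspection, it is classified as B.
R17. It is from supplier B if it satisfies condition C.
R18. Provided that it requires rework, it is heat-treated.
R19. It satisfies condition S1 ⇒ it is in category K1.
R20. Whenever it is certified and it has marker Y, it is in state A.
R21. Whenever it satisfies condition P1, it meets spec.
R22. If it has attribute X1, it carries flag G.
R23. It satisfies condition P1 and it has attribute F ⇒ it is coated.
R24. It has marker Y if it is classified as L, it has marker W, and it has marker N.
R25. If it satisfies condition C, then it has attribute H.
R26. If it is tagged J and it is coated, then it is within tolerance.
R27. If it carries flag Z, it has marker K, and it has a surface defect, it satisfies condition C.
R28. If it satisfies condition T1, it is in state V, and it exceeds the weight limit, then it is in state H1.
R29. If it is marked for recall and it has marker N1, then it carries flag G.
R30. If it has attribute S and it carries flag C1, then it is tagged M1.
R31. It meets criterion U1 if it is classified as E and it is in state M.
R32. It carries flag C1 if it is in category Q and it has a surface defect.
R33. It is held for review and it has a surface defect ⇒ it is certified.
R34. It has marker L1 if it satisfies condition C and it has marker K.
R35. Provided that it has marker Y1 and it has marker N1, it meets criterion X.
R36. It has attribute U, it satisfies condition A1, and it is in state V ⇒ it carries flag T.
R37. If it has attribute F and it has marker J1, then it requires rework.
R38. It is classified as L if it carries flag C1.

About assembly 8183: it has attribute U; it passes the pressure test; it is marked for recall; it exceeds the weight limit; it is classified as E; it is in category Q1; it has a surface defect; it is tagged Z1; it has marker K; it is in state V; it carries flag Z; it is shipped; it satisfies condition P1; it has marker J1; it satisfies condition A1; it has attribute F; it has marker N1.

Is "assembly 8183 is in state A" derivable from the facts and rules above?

No

Forward chaining from the given facts derives: is tagged J, has attribute P, meets spec, is coated, is within tolerance, satisfies condition C, carries flag G, has marker L1, carries flag T, requires rework, has marker Y1, is load-tested, is tagged M1, is from supplier B, is heat-treated, has attribute H, meets criterion X, is in category F1, is classified as D, has marker N, is in category Q, is in category D1, carries flag C1, is classified as L, has a calibration stamp, is held for review, is certified.
The only rule concluding "it is in state A" is R20, which needs "it has marker Y"; that is never established.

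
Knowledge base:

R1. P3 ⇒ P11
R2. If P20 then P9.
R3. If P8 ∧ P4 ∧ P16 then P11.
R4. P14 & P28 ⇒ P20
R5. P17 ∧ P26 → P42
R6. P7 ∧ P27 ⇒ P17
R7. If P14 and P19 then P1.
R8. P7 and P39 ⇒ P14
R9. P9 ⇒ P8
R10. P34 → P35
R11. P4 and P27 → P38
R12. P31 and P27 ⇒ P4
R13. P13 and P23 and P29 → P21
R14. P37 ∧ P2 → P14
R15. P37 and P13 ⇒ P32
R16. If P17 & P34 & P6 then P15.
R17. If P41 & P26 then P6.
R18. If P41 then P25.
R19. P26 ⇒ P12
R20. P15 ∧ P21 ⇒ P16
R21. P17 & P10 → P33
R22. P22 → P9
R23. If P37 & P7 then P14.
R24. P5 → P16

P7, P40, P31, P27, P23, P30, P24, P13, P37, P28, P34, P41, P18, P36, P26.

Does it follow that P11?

Forward chaining from the given facts derives: P17, P35, P4, P32, P6, P25, P12, P14, P20, P42, P38, P15, P9, P8.
Rules concluding P11: R1 needs P3; R3 needs P16 — none of these are established.

No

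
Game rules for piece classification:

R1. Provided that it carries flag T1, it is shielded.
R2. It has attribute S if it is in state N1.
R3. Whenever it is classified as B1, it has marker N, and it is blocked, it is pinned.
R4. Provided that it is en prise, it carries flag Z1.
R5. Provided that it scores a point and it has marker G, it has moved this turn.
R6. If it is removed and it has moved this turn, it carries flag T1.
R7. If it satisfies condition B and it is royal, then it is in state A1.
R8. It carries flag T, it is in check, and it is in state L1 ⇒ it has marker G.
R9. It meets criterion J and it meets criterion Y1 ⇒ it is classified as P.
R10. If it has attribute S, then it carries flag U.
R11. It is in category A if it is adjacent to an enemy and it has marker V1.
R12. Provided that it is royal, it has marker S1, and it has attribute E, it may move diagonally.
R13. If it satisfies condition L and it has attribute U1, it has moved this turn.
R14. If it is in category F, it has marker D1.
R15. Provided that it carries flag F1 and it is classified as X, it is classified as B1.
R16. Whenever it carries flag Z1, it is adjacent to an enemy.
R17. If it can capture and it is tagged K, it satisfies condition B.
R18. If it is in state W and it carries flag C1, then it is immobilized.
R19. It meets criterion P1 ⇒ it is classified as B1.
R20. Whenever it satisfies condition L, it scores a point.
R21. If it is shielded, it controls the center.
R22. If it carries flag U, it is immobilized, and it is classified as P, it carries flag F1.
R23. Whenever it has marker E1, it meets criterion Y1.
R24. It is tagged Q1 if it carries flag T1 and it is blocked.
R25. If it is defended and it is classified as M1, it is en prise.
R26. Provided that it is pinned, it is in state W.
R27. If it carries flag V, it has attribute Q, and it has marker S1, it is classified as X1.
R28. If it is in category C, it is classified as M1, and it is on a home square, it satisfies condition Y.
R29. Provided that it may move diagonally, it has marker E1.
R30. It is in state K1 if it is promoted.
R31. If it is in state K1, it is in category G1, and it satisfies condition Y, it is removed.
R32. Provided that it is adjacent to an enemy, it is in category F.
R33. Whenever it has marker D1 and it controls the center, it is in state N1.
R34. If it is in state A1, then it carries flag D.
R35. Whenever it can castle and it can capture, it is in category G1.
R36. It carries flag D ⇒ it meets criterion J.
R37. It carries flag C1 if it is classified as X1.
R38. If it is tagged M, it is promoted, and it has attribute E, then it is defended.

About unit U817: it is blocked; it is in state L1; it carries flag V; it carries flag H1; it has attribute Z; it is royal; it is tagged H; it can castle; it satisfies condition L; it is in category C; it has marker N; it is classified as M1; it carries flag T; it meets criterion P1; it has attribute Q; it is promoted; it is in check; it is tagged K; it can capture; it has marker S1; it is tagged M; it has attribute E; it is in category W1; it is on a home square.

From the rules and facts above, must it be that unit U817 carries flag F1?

Yes

By R8 (it carries flag T, it is in check, it is in state L1): it has marker G.
By R12 (it is royal, it has marker S1, it has attribute E): it may move diagonally.
By R17 (it can capture, it is tagged K): it satisfies condition B.
By R19 (it meets criterion P1): it is classified as B1.
By R20 (it satisfies condition L): it scores a point.
By R27 (it carries flag V, it has attribute Q, it has marker S1): it is classified as X1.
By R28 (it is in category C, it is classified as M1, it is on a home square): it satisfies condition Y.
By R29 (it may move diagonally): it has marker E1.
By R30 (it is promoted): it is in state K1.
By R35 (it can castle, it can capture): it is in category G1.
By R37 (it is classified as X1): it carries flag C1.
By R38 (it is tagged M, it is promoted, it has attribute E): it is defended.
By R3 (it is classified as B1, it has marker N, it is blocked): it is pinned.
By R5 (it scores a point, it has marker G): it has moved this turn.
By R7 (it satisfies condition B, it is royal): it is in state A1.
By R23 (it has marker E1): it meets criterion Y1.
By R25 (it is defended, it is classified as M1): it is en prise.
By R26 (it is pinned): it is in state W.
By R31 (it is in state K1, it is in category G1, it satisfies condition Y): it is removed.
By R34 (it is in state A1): it carries flag D.
By R36 (it carries flag D): it meets criterion J.
By R4 (it is en prise): it carries flag Z1.
By R6 (it is removed, it has moved this turn): it carries flag T1.
By R9 (it meets criterion J, it meets criterion Y1): it is classified as P.
By R16 (it carries flag Z1): it is adjacent to an enemy.
By R18 (it is in state W, it carries flag C1): it is immobilized.
By R32 (it is adjacent to an enemy): it is in category F.
By R1 (it carries flag T1): it is shielded.
By R14 (it is in category F): it has marker D1.
By R21 (it is shielded): it controls the center.
By R33 (it has marker D1, it controls the center): it is in state N1.
By R2 (it is in state N1): it has attribute S.
By R10 (it has attribute S): it carries flag U.
By R22 (it carries flag U, it is immobilized, it is classified as P): it carries flag F1.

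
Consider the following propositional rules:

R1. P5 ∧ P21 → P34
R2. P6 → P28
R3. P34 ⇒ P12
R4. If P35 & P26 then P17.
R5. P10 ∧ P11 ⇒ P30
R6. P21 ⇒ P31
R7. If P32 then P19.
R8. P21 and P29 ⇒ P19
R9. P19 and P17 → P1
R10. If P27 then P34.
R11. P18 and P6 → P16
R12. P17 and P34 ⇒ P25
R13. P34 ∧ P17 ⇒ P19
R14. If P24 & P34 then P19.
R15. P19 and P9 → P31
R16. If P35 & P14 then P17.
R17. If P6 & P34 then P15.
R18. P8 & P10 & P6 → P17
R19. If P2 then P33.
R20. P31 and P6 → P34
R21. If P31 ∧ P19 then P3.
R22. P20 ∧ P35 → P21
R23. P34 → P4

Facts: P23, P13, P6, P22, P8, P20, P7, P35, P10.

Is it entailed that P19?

Yes

P17  (by R18: P8, P10, P6)
P21  (by R22: P20, P35)
P31  (by R6: P21)
P34  (by R20: P31, P6)
P19  (by R13: P34, P17)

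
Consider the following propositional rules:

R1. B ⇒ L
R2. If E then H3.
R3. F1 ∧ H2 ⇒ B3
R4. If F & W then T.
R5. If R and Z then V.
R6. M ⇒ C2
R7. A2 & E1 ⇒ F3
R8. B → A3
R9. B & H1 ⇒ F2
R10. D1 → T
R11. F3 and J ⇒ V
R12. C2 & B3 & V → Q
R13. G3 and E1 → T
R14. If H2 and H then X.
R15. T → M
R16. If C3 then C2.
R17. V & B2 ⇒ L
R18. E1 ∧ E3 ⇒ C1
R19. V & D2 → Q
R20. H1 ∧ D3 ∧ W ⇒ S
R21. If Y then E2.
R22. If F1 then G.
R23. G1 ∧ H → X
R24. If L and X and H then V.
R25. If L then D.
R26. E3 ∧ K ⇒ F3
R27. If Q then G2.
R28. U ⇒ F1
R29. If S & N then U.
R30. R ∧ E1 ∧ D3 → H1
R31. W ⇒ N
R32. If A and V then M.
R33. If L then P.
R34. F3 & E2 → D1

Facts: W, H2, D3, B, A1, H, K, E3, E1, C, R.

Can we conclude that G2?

Forward chaining from the given facts derives: L, A3, X, C1, V, D, F3, H1, N, P, F2, S, U, F1, B3, G.
The only rule concluding G2 is R27, which needs Q; that is never established.

No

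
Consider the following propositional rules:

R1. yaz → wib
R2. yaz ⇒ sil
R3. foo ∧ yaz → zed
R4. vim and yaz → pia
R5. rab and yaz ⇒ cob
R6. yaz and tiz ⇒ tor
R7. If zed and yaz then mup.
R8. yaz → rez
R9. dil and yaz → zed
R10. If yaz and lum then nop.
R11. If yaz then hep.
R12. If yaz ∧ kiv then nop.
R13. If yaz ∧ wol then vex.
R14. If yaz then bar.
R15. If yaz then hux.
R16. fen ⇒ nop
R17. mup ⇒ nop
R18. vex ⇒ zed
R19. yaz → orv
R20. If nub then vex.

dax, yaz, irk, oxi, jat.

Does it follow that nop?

Forward chaining from the given facts derives: wib, sil, rez, hep, bar, hux, orv.
Rules concluding nop: R10 needs lum; R12 needs kiv; R16 needs fen; R17 needs mup — none of these are established.

No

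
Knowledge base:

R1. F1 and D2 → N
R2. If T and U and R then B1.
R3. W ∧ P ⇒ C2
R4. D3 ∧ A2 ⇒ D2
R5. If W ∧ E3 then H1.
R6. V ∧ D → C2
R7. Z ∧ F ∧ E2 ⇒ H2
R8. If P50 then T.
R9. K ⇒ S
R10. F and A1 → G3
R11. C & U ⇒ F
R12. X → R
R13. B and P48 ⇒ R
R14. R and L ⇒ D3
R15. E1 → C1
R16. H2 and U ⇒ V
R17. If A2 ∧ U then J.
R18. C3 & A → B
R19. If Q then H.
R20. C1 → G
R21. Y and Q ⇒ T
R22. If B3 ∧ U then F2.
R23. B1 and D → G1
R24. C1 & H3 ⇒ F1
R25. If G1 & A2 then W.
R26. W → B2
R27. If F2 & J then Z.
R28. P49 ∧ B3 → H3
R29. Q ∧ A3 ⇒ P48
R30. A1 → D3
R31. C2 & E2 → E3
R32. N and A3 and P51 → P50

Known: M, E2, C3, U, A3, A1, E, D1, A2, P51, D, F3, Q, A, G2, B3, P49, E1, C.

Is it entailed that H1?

F  (by R11: C, U)
C1  (by R15: E1)
J  (by R17: A2, U)
B  (by R18: C3, A)
F2  (by R22: B3, U)
Z  (by R27: F2, J)
H3  (by R28: P49, B3)
P48  (by R29: Q, A3)
D3  (by R30: A1)
D2  (by R4: D3, A2)
H2  (by R7: Z, F, E2)
R  (by R13: B, P48)
V  (by R16: H2, U)
F1  (by R24: C1, H3)
N  (by R1: F1, D2)
C2  (by R6: V, D)
E3  (by R31: C2, E2)
P50  (by R32: N, A3, P51)
T  (by R8: P50)
B1  (by R2: T, U, R)
G1  (by R23: B1, D)
W  (by R25: G1, A2)
H1  (by R5: W, E3)

Yes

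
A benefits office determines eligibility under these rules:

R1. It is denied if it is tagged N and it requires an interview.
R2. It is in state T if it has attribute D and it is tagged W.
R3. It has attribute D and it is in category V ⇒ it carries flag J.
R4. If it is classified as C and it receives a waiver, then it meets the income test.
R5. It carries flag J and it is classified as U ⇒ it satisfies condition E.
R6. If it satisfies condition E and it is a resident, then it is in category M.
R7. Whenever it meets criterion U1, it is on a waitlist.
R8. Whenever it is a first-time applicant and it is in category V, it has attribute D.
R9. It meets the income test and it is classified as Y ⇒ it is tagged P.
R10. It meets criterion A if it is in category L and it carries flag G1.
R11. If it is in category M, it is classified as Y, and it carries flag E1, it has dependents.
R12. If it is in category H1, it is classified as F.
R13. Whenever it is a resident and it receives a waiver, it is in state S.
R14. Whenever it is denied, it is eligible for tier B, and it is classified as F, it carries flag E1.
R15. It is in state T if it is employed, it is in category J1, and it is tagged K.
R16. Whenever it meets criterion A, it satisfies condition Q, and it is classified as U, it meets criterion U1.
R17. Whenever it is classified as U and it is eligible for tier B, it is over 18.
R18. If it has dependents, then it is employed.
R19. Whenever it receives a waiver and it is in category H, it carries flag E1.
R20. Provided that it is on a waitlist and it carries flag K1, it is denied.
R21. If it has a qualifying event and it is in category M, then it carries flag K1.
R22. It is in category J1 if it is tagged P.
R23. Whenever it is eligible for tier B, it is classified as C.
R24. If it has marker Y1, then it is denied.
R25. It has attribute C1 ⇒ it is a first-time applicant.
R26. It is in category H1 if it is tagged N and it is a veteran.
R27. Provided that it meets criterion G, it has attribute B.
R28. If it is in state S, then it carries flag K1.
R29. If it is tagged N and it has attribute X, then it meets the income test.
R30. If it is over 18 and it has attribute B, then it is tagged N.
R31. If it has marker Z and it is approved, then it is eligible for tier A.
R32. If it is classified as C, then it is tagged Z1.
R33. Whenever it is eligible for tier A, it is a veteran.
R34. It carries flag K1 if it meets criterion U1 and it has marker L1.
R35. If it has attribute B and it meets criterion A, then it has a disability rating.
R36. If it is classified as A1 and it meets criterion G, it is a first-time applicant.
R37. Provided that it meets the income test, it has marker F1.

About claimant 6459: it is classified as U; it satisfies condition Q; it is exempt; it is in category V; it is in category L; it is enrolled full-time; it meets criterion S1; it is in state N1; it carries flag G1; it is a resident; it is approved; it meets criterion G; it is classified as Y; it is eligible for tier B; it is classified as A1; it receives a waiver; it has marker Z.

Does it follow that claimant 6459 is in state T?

Forward chaining from the given facts derives: meets criterion A, is in state S, meets criterion U1, is over 18, is classified as C, has attribute B, carries flag K1, is tagged N, is eligible for tier A, is tagged Z1, is a veteran, has a disability rating, is a first-time applicant, meets the income test, is on a waitlist, has attribute D, is tagged P, is denied, is in category J1, is in category H1, has marker F1, carries flag J, satisfies condition E, is in category M, is classified as F, carries flag E1, has dependents, is employed.
Rules concluding "it is in state T": R2 needs "it is tagged W"; R15 needs "it is tagged K" — none of these are established.

No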